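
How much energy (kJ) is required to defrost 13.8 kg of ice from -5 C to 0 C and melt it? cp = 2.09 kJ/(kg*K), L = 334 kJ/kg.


Sensible heat = cp * dT = 2.09 * 5 = 10.45 kJ/kg
Total per kg = 10.45 + 334 = 344.45 kJ/kg
Q = m * total = 13.8 * 344.45
Q = 4753.4 kJ

4753.4


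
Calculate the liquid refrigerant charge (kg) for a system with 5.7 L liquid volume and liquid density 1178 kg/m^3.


Charge = V * rho / 1000
Charge = 5.7 * 1178 / 1000
Charge = 6.71 kg

6.71


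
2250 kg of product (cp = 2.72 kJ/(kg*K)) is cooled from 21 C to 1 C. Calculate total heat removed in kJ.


dT = 21 - (1) = 20 K
Q = m * cp * dT = 2250 * 2.72 * 20
Q = 122400 kJ

122400


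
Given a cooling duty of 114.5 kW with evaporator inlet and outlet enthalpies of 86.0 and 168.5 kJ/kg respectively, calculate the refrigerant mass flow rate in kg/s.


dh = 168.5 - 86.0 = 82.5 kJ/kg
m_dot = Q / dh = 114.5 / 82.5 = 1.3879 kg/s

1.3879


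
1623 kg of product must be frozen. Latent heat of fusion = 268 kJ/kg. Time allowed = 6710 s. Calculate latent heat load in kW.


Q_lat = m * h_fg / t
Q_lat = 1623 * 268 / 6710
Q_lat = 64.82 kW

64.82


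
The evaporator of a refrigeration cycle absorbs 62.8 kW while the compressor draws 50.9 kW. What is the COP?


COP = Q_evap / W
COP = 62.8 / 50.9
COP = 1.234

1.234


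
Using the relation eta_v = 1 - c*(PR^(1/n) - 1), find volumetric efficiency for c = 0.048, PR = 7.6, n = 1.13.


PR^(1/n) = 7.6^(1/1.13) = 6.01840009
eta_v = 1 - 0.048 * (6.01840009 - 1)
eta_v = 0.7591

0.7591


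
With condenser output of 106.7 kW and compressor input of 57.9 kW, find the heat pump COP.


COP_hp = Q_cond / W
COP_hp = 106.7 / 57.9
COP_hp = 1.843

1.843


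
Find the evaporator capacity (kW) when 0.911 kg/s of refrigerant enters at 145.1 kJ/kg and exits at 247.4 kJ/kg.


dh = 247.4 - 145.1 = 102.3 kJ/kg
Q_evap = m_dot * dh = 0.911 * 102.3
Q_evap = 93.2 kW

93.2


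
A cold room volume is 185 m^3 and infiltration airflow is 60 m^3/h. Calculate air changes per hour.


ACH = flow / volume
ACH = 60 / 185
ACH = 0.324

0.324


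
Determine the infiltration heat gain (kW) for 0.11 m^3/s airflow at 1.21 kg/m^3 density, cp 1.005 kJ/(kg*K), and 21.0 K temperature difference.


Q = V_dot * rho * cp * dT
Q = 0.11 * 1.21 * 1.005 * 21.0
Q = 2.809 kW

2.809


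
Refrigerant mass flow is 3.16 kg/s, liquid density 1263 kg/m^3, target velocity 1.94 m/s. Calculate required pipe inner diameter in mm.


A = m_dot / (rho * v) = 3.16 / (1263 * 1.94) = 0.00128968011 m^2
d = sqrt(4*A/pi) * 1000
d = 40.5 mm

40.5


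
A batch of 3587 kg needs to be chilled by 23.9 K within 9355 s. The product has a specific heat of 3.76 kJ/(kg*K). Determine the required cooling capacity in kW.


Q = m * cp * dT / t
Q = 3587 * 3.76 * 23.9 / 9355
Q = 34.457 kW

34.457


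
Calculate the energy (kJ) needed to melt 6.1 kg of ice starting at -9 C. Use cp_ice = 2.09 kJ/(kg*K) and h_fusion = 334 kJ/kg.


Sensible heat = cp * dT = 2.09 * 9 = 18.81 kJ/kg
Total per kg = 18.81 + 334 = 352.81 kJ/kg
Q = m * total = 6.1 * 352.81
Q = 2152.1 kJ

2152.1


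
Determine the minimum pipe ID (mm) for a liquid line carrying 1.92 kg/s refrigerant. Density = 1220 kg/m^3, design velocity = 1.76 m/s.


A = m_dot / (rho * v) = 1.92 / (1220 * 1.76) = 0.0008941877794 m^2
d = sqrt(4*A/pi) * 1000
d = 33.7 mm

33.7


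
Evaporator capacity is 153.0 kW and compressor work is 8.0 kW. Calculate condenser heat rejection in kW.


Q_cond = Q_evap + W
Q_cond = 153.0 + 8.0
Q_cond = 161.0 kW

161.0


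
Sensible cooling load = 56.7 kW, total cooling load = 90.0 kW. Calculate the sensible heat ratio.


SHR = Q_sensible / Q_total
SHR = 56.7 / 90.0
SHR = 0.63

0.63


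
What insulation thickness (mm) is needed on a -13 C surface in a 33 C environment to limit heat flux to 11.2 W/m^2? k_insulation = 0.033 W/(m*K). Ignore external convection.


dT = 33 - (-13) = 46 K
thickness = k * dT / q_max * 1000
thickness = 0.033 * 46 / 11.2 * 1000
thickness = 135.5 mm

135.5


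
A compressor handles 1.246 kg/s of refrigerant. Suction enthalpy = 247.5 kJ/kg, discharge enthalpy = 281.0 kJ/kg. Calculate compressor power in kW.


dh = 281.0 - 247.5 = 33.5 kJ/kg
W = m_dot * dh = 1.246 * 33.5 = 41.74 kW

41.74


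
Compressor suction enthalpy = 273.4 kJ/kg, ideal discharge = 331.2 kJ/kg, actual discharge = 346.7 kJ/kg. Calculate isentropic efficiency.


dh_ideal = 331.2 - 273.4 = 57.8 kJ/kg
dh_actual = 346.7 - 273.4 = 73.3 kJ/kg
eta_s = dh_ideal / dh_actual = 57.8 / 73.3
eta_s = 0.7885

0.7885


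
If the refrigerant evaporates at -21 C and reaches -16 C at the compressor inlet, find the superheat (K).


Superheat = T_suction - T_evap
Superheat = -16 - (-21)
Superheat = 5 K

5


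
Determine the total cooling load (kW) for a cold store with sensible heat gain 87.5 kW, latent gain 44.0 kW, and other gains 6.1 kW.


Q_total = Q_s + Q_l + Q_misc
Q_total = 87.5 + 44.0 + 6.1
Q_total = 137.6 kW

137.6


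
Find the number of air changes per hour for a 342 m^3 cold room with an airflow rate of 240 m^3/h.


ACH = flow / volume
ACH = 240 / 342
ACH = 0.702

0.702


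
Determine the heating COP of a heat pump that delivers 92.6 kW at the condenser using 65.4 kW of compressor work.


COP_hp = Q_cond / W
COP_hp = 92.6 / 65.4
COP_hp = 1.416

1.416


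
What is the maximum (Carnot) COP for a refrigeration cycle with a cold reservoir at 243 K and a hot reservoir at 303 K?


dT = 303 - 243 = 60 K
COP_carnot = T_cold / dT = 243 / 60
COP_carnot = 4.05

4.05


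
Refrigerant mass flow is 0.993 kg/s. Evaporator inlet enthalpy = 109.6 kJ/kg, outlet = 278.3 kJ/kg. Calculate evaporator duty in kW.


dh = 278.3 - 109.6 = 168.7 kJ/kg
Q_evap = m_dot * dh = 0.993 * 168.7
Q_evap = 167.52 kW

167.52


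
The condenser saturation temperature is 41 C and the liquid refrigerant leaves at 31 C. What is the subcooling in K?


Subcooling = T_cond - T_liquid
Subcooling = 41 - 31
Subcooling = 10 K

10


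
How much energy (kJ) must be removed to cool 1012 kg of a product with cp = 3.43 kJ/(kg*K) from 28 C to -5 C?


dT = 28 - (-5) = 33 K
Q = m * cp * dT = 1012 * 3.43 * 33
Q = 114548 kJ

114548


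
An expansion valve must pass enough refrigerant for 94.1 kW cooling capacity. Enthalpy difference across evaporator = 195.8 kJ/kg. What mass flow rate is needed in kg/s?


m_dot = Q / dh
m_dot = 94.1 / 195.8
m_dot = 0.4806 kg/s

0.4806


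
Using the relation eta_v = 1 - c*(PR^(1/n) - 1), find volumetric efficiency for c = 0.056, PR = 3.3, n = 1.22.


PR^(1/n) = 3.3^(1/1.22) = 2.66079506
eta_v = 1 - 0.056 * (2.66079506 - 1)
eta_v = 0.907

0.907


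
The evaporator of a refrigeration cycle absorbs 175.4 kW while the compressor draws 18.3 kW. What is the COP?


COP = Q_evap / W
COP = 175.4 / 18.3
COP = 9.585

9.585


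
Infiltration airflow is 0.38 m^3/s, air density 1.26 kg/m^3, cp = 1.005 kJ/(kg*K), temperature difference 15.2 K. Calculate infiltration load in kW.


Q = V_dot * rho * cp * dT
Q = 0.38 * 1.26 * 1.005 * 15.2
Q = 7.314 kW

7.314


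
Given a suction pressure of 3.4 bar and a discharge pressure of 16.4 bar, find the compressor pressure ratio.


PR = P_high / P_low
PR = 16.4 / 3.4
PR = 4.824

4.824


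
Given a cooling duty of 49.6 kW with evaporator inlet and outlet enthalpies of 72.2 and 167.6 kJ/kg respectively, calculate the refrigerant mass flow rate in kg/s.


dh = 167.6 - 72.2 = 95.4 kJ/kg
m_dot = Q / dh = 49.6 / 95.4 = 0.5199 kg/s

0.5199


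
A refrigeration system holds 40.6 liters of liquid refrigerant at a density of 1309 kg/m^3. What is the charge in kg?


Charge = V * rho / 1000
Charge = 40.6 * 1309 / 1000
Charge = 53.15 kg

53.15


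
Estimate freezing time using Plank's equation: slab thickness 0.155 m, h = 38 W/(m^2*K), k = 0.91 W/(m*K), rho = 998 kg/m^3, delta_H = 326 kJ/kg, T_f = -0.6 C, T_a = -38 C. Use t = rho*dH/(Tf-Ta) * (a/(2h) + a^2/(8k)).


dT = -0.6 - (-38) = 37.4 K
term1 = a/(2h) = 0.155/(2*38) = 0.002039473684
term2 = a^2/(8k) = 0.155^2/(8*0.91) = 0.003300137363
t = rho*dH*1000/dT * (term1 + term2)
t = 998*326*1000/37.4 * (0.002039473684 + 0.003300137363)
t = 46450 s

46450


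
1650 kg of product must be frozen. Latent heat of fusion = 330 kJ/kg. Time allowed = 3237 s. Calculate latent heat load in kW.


Q_lat = m * h_fg / t
Q_lat = 1650 * 330 / 3237
Q_lat = 168.21 kW

168.21


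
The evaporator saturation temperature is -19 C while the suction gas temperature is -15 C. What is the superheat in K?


Superheat = T_suction - T_evap
Superheat = -15 - (-19)
Superheat = 4 K

4


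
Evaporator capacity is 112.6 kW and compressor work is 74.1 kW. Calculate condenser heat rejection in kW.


Q_cond = Q_evap + W
Q_cond = 112.6 + 74.1
Q_cond = 186.7 kW

186.7


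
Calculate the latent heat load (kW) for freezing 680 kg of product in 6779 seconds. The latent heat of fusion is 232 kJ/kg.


Q_lat = m * h_fg / t
Q_lat = 680 * 232 / 6779
Q_lat = 23.27 kW

23.27


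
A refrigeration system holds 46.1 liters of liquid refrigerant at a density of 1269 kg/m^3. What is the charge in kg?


Charge = V * rho / 1000
Charge = 46.1 * 1269 / 1000
Charge = 58.5 kg

58.5


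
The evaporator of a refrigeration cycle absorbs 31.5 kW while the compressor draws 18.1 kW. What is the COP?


COP = Q_evap / W
COP = 31.5 / 18.1
COP = 1.74

1.74


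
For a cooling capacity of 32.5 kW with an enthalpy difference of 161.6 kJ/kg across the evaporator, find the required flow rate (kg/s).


m_dot = Q / dh
m_dot = 32.5 / 161.6
m_dot = 0.2011 kg/s

0.2011


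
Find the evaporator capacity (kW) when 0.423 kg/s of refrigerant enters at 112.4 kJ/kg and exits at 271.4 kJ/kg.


dh = 271.4 - 112.4 = 159.0 kJ/kg
Q_evap = m_dot * dh = 0.423 * 159.0
Q_evap = 67.26 kW

67.26


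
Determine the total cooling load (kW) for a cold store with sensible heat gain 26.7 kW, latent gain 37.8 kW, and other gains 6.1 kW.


Q_total = Q_s + Q_l + Q_misc
Q_total = 26.7 + 37.8 + 6.1
Q_total = 70.6 kW

70.6


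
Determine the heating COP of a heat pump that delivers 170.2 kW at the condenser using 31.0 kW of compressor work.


COP_hp = Q_cond / W
COP_hp = 170.2 / 31.0
COP_hp = 5.49

5.49


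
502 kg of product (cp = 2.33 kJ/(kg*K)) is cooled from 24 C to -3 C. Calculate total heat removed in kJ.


dT = 24 - (-3) = 27 K
Q = m * cp * dT = 502 * 2.33 * 27
Q = 31581 kJ

31581


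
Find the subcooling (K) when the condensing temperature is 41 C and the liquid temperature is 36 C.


Subcooling = T_cond - T_liquid
Subcooling = 41 - 36
Subcooling = 5 K

5


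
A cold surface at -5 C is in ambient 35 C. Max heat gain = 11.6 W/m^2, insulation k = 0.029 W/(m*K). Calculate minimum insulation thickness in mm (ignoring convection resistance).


dT = 35 - (-5) = 40 K
thickness = k * dT / q_max * 1000
thickness = 0.029 * 40 / 11.6 * 1000
thickness = 100.0 mm

100.0


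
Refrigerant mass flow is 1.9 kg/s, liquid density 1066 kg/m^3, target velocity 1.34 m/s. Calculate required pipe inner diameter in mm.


A = m_dot / (rho * v) = 1.9 / (1066 * 1.34) = 0.001330122371 m^2
d = sqrt(4*A/pi) * 1000
d = 41.2 mm

41.2


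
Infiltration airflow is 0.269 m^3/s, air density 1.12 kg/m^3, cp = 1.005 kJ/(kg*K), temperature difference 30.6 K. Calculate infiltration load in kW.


Q = V_dot * rho * cp * dT
Q = 0.269 * 1.12 * 1.005 * 30.6
Q = 9.265 kW

9.265


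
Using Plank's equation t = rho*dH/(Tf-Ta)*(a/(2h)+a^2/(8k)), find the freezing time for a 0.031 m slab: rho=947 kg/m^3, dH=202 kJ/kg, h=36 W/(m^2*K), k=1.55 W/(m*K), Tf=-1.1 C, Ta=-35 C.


dT = -1.1 - (-35) = 33.9 K
term1 = a/(2h) = 0.031/(2*36) = 0.0004305555556
term2 = a^2/(8k) = 0.031^2/(8*1.55) = 0.0000775
t = rho*dH*1000/dT * (term1 + term2)
t = 947*202*1000/33.9 * (0.0004305555556 + 0.0000775)
t = 2867 s

2867


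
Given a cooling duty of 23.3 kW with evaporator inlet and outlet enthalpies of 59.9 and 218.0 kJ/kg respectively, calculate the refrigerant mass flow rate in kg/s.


dh = 218.0 - 59.9 = 158.1 kJ/kg
m_dot = Q / dh = 23.3 / 158.1 = 0.1474 kg/s

0.1474


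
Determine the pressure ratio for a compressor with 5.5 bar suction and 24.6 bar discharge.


PR = P_high / P_low
PR = 24.6 / 5.5
PR = 4.473

4.473


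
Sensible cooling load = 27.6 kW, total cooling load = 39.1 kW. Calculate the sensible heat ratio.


SHR = Q_sensible / Q_total
SHR = 27.6 / 39.1
SHR = 0.706

0.706


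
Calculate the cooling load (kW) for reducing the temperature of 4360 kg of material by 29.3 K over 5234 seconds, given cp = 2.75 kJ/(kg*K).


Q = m * cp * dT / t
Q = 4360 * 2.75 * 29.3 / 5234
Q = 67.12 kW

67.12


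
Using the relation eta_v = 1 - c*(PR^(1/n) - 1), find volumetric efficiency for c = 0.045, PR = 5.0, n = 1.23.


PR^(1/n) = 5.0^(1/1.23) = 3.70056721
eta_v = 1 - 0.045 * (3.70056721 - 1)
eta_v = 0.8785

0.8785


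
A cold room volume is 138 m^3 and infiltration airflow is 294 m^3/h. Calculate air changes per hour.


ACH = flow / volume
ACH = 294 / 138
ACH = 2.13

2.13


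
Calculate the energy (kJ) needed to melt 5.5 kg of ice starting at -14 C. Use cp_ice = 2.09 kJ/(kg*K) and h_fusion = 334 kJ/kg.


Sensible heat = cp * dT = 2.09 * 14 = 29.26 kJ/kg
Total per kg = 29.26 + 334 = 363.26 kJ/kg
Q = m * total = 5.5 * 363.26
Q = 1997.9 kJ

1997.9


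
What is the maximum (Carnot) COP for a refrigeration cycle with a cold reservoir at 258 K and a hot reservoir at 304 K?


dT = 304 - 258 = 46 K
COP_carnot = T_cold / dT = 258 / 46
COP_carnot = 5.609

5.609


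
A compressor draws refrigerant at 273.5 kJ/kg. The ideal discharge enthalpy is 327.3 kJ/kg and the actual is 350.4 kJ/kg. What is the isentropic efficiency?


dh_ideal = 327.3 - 273.5 = 53.8 kJ/kg
dh_actual = 350.4 - 273.5 = 76.9 kJ/kg
eta_s = dh_ideal / dh_actual = 53.8 / 76.9
eta_s = 0.6996

0.6996


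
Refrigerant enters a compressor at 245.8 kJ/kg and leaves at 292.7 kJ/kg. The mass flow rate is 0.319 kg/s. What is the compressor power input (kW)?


dh = 292.7 - 245.8 = 46.9 kJ/kg
W = m_dot * dh = 0.319 * 46.9 = 14.96 kW

14.96


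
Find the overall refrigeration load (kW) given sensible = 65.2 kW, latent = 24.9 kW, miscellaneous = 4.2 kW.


Q_total = Q_s + Q_l + Q_misc
Q_total = 65.2 + 24.9 + 4.2
Q_total = 94.3 kW

94.3


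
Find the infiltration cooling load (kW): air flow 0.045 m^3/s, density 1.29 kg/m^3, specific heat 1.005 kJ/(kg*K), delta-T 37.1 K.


Q = V_dot * rho * cp * dT
Q = 0.045 * 1.29 * 1.005 * 37.1
Q = 2.164 kW

2.164


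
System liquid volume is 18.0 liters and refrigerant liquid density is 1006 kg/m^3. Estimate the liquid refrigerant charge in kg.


Charge = V * rho / 1000
Charge = 18.0 * 1006 / 1000
Charge = 18.11 kg

18.11


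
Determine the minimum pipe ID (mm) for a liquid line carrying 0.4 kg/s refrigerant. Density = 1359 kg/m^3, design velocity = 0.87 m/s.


A = m_dot / (rho * v) = 0.4 / (1359 * 0.87) = 0.000338315022 m^2
d = sqrt(4*A/pi) * 1000
d = 20.8 mm

20.8


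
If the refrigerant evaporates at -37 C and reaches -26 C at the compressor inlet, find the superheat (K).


Superheat = T_suction - T_evap
Superheat = -26 - (-37)
Superheat = 11 K

11


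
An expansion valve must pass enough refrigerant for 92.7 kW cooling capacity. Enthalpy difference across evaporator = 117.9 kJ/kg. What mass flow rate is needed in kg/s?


m_dot = Q / dh
m_dot = 92.7 / 117.9
m_dot = 0.7863 kg/s

0.7863


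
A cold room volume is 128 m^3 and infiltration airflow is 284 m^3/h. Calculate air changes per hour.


ACH = flow / volume
ACH = 284 / 128
ACH = 2.219

2.219


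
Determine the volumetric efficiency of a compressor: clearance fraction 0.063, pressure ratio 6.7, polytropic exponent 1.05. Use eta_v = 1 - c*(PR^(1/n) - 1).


PR^(1/n) = 6.7^(1/1.05) = 6.11980955
eta_v = 1 - 0.063 * (6.11980955 - 1)
eta_v = 0.6775

0.6775


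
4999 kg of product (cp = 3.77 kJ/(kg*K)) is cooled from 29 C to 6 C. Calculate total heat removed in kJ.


dT = 29 - (6) = 23 K
Q = m * cp * dT = 4999 * 3.77 * 23
Q = 433463 kJ

433463


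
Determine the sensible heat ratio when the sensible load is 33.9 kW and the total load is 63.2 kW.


SHR = Q_sensible / Q_total
SHR = 33.9 / 63.2
SHR = 0.536

0.536


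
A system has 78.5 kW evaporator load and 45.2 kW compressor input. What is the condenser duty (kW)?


Q_cond = Q_evap + W
Q_cond = 78.5 + 45.2
Q_cond = 123.7 kW

123.7


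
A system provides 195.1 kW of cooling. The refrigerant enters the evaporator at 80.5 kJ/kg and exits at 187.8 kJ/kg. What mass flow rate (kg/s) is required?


dh = 187.8 - 80.5 = 107.3 kJ/kg
m_dot = Q / dh = 195.1 / 107.3 = 1.8183 kg/s

1.8183


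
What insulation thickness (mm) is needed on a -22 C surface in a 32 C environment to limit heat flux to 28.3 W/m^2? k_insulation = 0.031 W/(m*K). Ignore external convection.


dT = 32 - (-22) = 54 K
thickness = k * dT / q_max * 1000
thickness = 0.031 * 54 / 28.3 * 1000
thickness = 59.2 mm

59.2


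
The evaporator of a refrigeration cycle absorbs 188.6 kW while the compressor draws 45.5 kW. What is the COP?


COP = Q_evap / W
COP = 188.6 / 45.5
COP = 4.145

4.145


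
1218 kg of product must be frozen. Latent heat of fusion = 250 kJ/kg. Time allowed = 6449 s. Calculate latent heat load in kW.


Q_lat = m * h_fg / t
Q_lat = 1218 * 250 / 6449
Q_lat = 47.22 kW

47.22


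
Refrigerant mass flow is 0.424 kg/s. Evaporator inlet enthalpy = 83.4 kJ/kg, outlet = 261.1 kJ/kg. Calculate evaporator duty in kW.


dh = 261.1 - 83.4 = 177.7 kJ/kg
Q_evap = m_dot * dh = 0.424 * 177.7
Q_evap = 75.34 kW

75.34


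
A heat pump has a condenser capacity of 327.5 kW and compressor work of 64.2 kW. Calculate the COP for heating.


COP_hp = Q_cond / W
COP_hp = 327.5 / 64.2
COP_hp = 5.101

5.101


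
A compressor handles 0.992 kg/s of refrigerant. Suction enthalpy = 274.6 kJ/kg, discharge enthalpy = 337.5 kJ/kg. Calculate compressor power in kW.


dh = 337.5 - 274.6 = 62.9 kJ/kg
W = m_dot * dh = 0.992 * 62.9 = 62.4 kW

62.4


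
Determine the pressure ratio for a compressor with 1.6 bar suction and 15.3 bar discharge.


PR = P_high / P_low
PR = 15.3 / 1.6
PR = 9.563

9.563


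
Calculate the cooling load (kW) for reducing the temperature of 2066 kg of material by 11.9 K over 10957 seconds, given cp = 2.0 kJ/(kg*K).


Q = m * cp * dT / t
Q = 2066 * 2.0 * 11.9 / 10957
Q = 4.488 kW

4.488


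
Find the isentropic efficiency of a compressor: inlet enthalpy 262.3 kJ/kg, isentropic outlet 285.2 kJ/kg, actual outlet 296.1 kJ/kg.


dh_ideal = 285.2 - 262.3 = 22.9 kJ/kg
dh_actual = 296.1 - 262.3 = 33.8 kJ/kg
eta_s = dh_ideal / dh_actual = 22.9 / 33.8
eta_s = 0.6775

0.6775


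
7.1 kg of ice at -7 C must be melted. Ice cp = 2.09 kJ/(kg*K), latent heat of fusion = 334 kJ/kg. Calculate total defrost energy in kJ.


Sensible heat = cp * dT = 2.09 * 7 = 14.63 kJ/kg
Total per kg = 14.63 + 334 = 348.63 kJ/kg
Q = m * total = 7.1 * 348.63
Q = 2475.3 kJ

2475.3


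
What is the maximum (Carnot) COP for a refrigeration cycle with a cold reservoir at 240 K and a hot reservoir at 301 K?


dT = 301 - 240 = 61 K
COP_carnot = T_cold / dT = 240 / 61
COP_carnot = 3.934

3.934


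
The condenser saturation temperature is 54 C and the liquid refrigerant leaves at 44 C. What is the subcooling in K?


Subcooling = T_cond - T_liquid
Subcooling = 54 - 44
Subcooling = 10 K

10


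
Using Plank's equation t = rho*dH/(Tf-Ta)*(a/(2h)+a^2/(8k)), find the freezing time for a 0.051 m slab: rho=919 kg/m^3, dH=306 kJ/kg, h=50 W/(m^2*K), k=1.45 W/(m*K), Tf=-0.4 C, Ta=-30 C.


dT = -0.4 - (-30) = 29.6 K
term1 = a/(2h) = 0.051/(2*50) = 0.00051
term2 = a^2/(8k) = 0.051^2/(8*1.45) = 0.0002242241379
t = rho*dH*1000/dT * (term1 + term2)
t = 919*306*1000/29.6 * (0.00051 + 0.0002242241379)
t = 6975 s

6975


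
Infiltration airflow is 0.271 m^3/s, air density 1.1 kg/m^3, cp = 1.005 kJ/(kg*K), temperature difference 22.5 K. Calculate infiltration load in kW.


Q = V_dot * rho * cp * dT
Q = 0.271 * 1.1 * 1.005 * 22.5
Q = 6.741 kW

6.741


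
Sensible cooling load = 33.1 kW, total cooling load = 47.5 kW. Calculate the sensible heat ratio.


SHR = Q_sensible / Q_total
SHR = 33.1 / 47.5
SHR = 0.697

0.697


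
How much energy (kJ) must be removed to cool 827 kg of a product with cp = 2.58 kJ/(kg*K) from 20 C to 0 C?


dT = 20 - (0) = 20 K
Q = m * cp * dT = 827 * 2.58 * 20
Q = 42673 kJ

42673


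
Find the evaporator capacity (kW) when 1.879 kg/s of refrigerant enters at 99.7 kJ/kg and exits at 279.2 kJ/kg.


dh = 279.2 - 99.7 = 179.5 kJ/kg
Q_evap = m_dot * dh = 1.879 * 179.5
Q_evap = 337.28 kW

337.28


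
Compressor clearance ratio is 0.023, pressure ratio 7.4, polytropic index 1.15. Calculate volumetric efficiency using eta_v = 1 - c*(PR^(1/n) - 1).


PR^(1/n) = 7.4^(1/1.15) = 5.69972194
eta_v = 1 - 0.023 * (5.69972194 - 1)
eta_v = 0.8919

0.8919


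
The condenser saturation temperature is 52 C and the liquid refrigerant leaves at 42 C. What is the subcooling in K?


Subcooling = T_cond - T_liquid
Subcooling = 52 - 42
Subcooling = 10 K

10


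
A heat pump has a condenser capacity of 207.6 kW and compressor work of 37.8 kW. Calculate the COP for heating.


COP_hp = Q_cond / W
COP_hp = 207.6 / 37.8
COP_hp = 5.492

5.492


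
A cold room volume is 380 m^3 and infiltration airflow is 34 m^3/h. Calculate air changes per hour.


ACH = flow / volume
ACH = 34 / 380
ACH = 0.089

0.089


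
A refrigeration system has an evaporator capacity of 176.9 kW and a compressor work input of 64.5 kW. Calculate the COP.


COP = Q_evap / W
COP = 176.9 / 64.5
COP = 2.743

2.743


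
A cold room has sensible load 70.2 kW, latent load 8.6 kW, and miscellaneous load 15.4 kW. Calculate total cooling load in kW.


Q_total = Q_s + Q_l + Q_misc
Q_total = 70.2 + 8.6 + 15.4
Q_total = 94.2 kW

94.2


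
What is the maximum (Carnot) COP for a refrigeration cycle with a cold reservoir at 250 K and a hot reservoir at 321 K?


dT = 321 - 250 = 71 K
COP_carnot = T_cold / dT = 250 / 71
COP_carnot = 3.521

3.521


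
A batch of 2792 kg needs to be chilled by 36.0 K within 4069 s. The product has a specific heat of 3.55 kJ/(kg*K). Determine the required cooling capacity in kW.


Q = m * cp * dT / t
Q = 2792 * 3.55 * 36.0 / 4069
Q = 87.692 kW

87.692


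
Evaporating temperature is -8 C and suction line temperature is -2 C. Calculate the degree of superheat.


Superheat = T_suction - T_evap
Superheat = -2 - (-8)
Superheat = 6 K

6


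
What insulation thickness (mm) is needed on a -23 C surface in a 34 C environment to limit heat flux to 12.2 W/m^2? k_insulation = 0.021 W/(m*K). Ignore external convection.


dT = 34 - (-23) = 57 K
thickness = k * dT / q_max * 1000
thickness = 0.021 * 57 / 12.2 * 1000
thickness = 98.1 mm

98.1


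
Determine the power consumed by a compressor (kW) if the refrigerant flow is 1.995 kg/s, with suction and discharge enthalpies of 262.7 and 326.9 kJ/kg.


dh = 326.9 - 262.7 = 64.2 kJ/kg
W = m_dot * dh = 1.995 * 64.2 = 128.08 kW

128.08


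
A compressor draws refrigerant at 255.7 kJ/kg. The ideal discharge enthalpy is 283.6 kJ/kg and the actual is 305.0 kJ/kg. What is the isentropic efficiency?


dh_ideal = 283.6 - 255.7 = 27.9 kJ/kg
dh_actual = 305.0 - 255.7 = 49.3 kJ/kg
eta_s = dh_ideal / dh_actual = 27.9 / 49.3
eta_s = 0.5659

0.5659


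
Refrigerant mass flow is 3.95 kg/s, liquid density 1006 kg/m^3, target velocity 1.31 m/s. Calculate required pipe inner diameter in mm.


A = m_dot / (rho * v) = 3.95 / (1006 * 1.31) = 0.002997283475 m^2
d = sqrt(4*A/pi) * 1000
d = 61.8 mm

61.8


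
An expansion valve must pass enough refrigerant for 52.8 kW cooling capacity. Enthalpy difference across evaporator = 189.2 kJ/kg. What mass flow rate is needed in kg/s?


m_dot = Q / dh
m_dot = 52.8 / 189.2
m_dot = 0.2791 kg/s

0.2791


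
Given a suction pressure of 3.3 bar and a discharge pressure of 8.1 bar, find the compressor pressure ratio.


PR = P_high / P_low
PR = 8.1 / 3.3
PR = 2.455

2.455


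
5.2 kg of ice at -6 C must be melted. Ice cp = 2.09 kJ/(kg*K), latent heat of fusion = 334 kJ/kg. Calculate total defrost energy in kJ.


Sensible heat = cp * dT = 2.09 * 6 = 12.54 kJ/kg
Total per kg = 12.54 + 334 = 346.54 kJ/kg
Q = m * total = 5.2 * 346.54
Q = 1802.0 kJ

1802.0


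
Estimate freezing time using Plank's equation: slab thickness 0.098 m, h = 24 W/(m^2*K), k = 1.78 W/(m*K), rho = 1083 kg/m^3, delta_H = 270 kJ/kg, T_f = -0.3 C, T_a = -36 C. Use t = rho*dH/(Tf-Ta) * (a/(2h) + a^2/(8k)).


dT = -0.3 - (-36) = 35.7 K
term1 = a/(2h) = 0.098/(2*24) = 0.002041666667
term2 = a^2/(8k) = 0.098^2/(8*1.78) = 0.0006744382022
t = rho*dH*1000/dT * (term1 + term2)
t = 1083*270*1000/35.7 * (0.002041666667 + 0.0006744382022)
t = 22247 s

22247


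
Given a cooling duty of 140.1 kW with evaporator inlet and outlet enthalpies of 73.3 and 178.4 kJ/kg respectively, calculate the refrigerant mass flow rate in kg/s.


dh = 178.4 - 73.3 = 105.1 kJ/kg
m_dot = Q / dh = 140.1 / 105.1 = 1.333 kg/s

1.333


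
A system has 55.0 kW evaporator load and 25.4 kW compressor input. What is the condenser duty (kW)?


Q_cond = Q_evap + W
Q_cond = 55.0 + 25.4
Q_cond = 80.4 kW

80.4


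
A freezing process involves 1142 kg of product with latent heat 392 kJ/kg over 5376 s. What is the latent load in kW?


Q_lat = m * h_fg / t
Q_lat = 1142 * 392 / 5376
Q_lat = 83.27 kW

83.27


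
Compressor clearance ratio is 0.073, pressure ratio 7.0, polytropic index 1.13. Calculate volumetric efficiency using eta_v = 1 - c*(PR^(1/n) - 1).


PR^(1/n) = 7.0^(1/1.13) = 5.59595704
eta_v = 1 - 0.073 * (5.59595704 - 1)
eta_v = 0.6645

0.6645


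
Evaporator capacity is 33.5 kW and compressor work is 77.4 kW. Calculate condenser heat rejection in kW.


Q_cond = Q_evap + W
Q_cond = 33.5 + 77.4
Q_cond = 110.9 kW

110.9


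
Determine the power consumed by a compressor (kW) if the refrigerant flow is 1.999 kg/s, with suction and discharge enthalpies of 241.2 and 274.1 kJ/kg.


dh = 274.1 - 241.2 = 32.9 kJ/kg
W = m_dot * dh = 1.999 * 32.9 = 65.77 kW

65.77


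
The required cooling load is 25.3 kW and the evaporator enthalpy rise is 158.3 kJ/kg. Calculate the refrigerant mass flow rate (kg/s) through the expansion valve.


m_dot = Q / dh
m_dot = 25.3 / 158.3
m_dot = 0.1598 kg/s

0.1598


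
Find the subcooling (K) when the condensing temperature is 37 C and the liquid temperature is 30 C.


Subcooling = T_cond - T_liquid
Subcooling = 37 - 30
Subcooling = 7 K

7


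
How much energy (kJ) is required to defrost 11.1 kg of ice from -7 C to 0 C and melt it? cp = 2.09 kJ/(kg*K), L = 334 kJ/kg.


Sensible heat = cp * dT = 2.09 * 7 = 14.63 kJ/kg
Total per kg = 14.63 + 334 = 348.63 kJ/kg
Q = m * total = 11.1 * 348.63
Q = 3869.8 kJ

3869.8


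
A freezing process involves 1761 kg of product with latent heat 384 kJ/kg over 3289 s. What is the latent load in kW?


Q_lat = m * h_fg / t
Q_lat = 1761 * 384 / 3289
Q_lat = 205.6 kW

205.6


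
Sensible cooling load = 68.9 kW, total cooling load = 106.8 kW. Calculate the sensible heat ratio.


SHR = Q_sensible / Q_total
SHR = 68.9 / 106.8
SHR = 0.645

0.645


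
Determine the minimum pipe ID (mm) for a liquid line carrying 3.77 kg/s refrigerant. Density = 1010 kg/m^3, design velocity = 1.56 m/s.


A = m_dot / (rho * v) = 3.77 / (1010 * 1.56) = 0.002392739274 m^2
d = sqrt(4*A/pi) * 1000
d = 55.2 mm

55.2


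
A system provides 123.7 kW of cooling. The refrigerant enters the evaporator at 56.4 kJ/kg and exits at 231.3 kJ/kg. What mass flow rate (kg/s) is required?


dh = 231.3 - 56.4 = 174.9 kJ/kg
m_dot = Q / dh = 123.7 / 174.9 = 0.7073 kg/s

0.7073


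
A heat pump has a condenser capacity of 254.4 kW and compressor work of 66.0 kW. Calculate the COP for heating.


COP_hp = Q_cond / W
COP_hp = 254.4 / 66.0
COP_hp = 3.855

3.855


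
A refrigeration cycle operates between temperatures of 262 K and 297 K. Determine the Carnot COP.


dT = 297 - 262 = 35 K
COP_carnot = T_cold / dT = 262 / 35
COP_carnot = 7.486

7.486


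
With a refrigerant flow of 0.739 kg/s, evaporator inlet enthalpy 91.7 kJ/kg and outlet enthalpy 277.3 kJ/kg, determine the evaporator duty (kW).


dh = 277.3 - 91.7 = 185.6 kJ/kg
Q_evap = m_dot * dh = 0.739 * 185.6
Q_evap = 137.16 kW

137.16


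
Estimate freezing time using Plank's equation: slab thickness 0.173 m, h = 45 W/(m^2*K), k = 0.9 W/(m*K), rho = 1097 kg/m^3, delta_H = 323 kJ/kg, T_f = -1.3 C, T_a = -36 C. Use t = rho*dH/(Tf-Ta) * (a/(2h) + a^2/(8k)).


dT = -1.3 - (-36) = 34.7 K
term1 = a/(2h) = 0.173/(2*45) = 0.001922222222
term2 = a^2/(8k) = 0.173^2/(8*0.9) = 0.004156805556
t = rho*dH*1000/dT * (term1 + term2)
t = 1097*323*1000/34.7 * (0.001922222222 + 0.004156805556)
t = 62075 s

62075


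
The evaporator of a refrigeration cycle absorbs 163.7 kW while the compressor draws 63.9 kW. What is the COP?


COP = Q_evap / W
COP = 163.7 / 63.9
COP = 2.562

2.562


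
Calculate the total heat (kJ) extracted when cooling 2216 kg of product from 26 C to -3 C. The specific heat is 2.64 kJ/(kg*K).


dT = 26 - (-3) = 29 K
Q = m * cp * dT = 2216 * 2.64 * 29
Q = 169657 kJ

169657


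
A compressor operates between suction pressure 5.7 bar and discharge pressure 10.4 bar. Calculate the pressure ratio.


PR = P_high / P_low
PR = 10.4 / 5.7
PR = 1.825

1.825


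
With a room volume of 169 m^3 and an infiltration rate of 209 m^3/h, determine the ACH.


ACH = flow / volume
ACH = 209 / 169
ACH = 1.237

1.237


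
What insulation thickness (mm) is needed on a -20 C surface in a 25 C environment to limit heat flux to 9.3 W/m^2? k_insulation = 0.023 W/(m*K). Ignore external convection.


dT = 25 - (-20) = 45 K
thickness = k * dT / q_max * 1000
thickness = 0.023 * 45 / 9.3 * 1000
thickness = 111.3 mm

111.3


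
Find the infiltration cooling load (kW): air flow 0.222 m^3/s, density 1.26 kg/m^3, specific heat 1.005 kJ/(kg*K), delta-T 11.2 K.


Q = V_dot * rho * cp * dT
Q = 0.222 * 1.26 * 1.005 * 11.2
Q = 3.149 kW

3.149


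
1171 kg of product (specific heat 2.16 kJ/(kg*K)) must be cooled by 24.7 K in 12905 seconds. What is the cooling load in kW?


Q = m * cp * dT / t
Q = 1171 * 2.16 * 24.7 / 12905
Q = 4.841 kW

4.841


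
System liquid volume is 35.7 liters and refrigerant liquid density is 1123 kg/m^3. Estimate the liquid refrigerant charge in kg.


Charge = V * rho / 1000
Charge = 35.7 * 1123 / 1000
Charge = 40.09 kg

40.09


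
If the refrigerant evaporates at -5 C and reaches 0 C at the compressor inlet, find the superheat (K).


Superheat = T_suction - T_evap
Superheat = 0 - (-5)
Superheat = 5 K

5


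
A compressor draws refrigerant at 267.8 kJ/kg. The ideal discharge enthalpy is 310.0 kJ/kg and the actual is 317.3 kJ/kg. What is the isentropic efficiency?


dh_ideal = 310.0 - 267.8 = 42.2 kJ/kg
dh_actual = 317.3 - 267.8 = 49.5 kJ/kg
eta_s = dh_ideal / dh_actual = 42.2 / 49.5
eta_s = 0.8525

0.8525


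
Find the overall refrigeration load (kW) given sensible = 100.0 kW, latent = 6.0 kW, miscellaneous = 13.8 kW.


Q_total = Q_s + Q_l + Q_misc
Q_total = 100.0 + 6.0 + 13.8
Q_total = 119.8 kW

119.8


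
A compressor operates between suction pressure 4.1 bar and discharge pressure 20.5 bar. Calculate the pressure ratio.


PR = P_high / P_low
PR = 20.5 / 4.1
PR = 5.0

5.0


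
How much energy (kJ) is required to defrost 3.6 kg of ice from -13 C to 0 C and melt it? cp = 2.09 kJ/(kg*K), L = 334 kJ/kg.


Sensible heat = cp * dT = 2.09 * 13 = 27.17 kJ/kg
Total per kg = 27.17 + 334 = 361.17 kJ/kg
Q = m * total = 3.6 * 361.17
Q = 1300.2 kJ

1300.2


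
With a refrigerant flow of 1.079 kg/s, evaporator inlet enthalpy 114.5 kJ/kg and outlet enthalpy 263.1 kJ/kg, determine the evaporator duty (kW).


dh = 263.1 - 114.5 = 148.6 kJ/kg
Q_evap = m_dot * dh = 1.079 * 148.6
Q_evap = 160.34 kW

160.34


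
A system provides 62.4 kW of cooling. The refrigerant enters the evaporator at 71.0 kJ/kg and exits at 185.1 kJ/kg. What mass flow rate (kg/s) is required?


dh = 185.1 - 71.0 = 114.1 kJ/kg
m_dot = Q / dh = 62.4 / 114.1 = 0.5469 kg/s

0.5469


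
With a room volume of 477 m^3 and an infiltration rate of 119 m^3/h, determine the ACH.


ACH = flow / volume
ACH = 119 / 477
ACH = 0.249

0.249


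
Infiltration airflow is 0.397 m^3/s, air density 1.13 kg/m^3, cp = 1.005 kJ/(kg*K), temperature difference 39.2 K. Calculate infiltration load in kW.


Q = V_dot * rho * cp * dT
Q = 0.397 * 1.13 * 1.005 * 39.2
Q = 17.673 kW

17.673


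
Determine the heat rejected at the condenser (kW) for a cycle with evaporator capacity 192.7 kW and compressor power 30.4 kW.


Q_cond = Q_evap + W
Q_cond = 192.7 + 30.4
Q_cond = 223.1 kW

223.1


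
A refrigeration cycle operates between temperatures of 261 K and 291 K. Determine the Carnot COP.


dT = 291 - 261 = 30 K
COP_carnot = T_cold / dT = 261 / 30
COP_carnot = 8.7

8.7


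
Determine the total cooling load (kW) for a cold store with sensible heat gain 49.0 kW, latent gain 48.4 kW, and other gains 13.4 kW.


Q_total = Q_s + Q_l + Q_misc
Q_total = 49.0 + 48.4 + 13.4
Q_total = 110.8 kW

110.8


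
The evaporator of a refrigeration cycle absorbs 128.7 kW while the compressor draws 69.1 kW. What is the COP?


COP = Q_evap / W
COP = 128.7 / 69.1
COP = 1.863

1.863


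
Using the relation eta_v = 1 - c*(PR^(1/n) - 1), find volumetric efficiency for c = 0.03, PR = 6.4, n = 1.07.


PR^(1/n) = 6.4^(1/1.07) = 5.6681225
eta_v = 1 - 0.03 * (5.6681225 - 1)
eta_v = 0.86

0.86


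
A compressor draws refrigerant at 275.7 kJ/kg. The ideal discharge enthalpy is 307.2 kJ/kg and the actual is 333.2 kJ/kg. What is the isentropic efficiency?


dh_ideal = 307.2 - 275.7 = 31.5 kJ/kg
dh_actual = 333.2 - 275.7 = 57.5 kJ/kg
eta_s = dh_ideal / dh_actual = 31.5 / 57.5
eta_s = 0.5478

0.5478


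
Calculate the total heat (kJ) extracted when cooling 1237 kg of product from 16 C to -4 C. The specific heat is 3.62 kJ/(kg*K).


dT = 16 - (-4) = 20 K
Q = m * cp * dT = 1237 * 3.62 * 20
Q = 89559 kJ

89559


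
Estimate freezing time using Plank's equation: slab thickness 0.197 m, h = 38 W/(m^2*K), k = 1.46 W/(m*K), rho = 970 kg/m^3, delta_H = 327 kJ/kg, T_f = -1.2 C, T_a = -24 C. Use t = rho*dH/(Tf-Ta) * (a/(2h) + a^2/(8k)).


dT = -1.2 - (-24) = 22.8 K
term1 = a/(2h) = 0.197/(2*38) = 0.002592105263
term2 = a^2/(8k) = 0.197^2/(8*1.46) = 0.003322688356
t = rho*dH*1000/dT * (term1 + term2)
t = 970*327*1000/22.8 * (0.002592105263 + 0.003322688356)
t = 82286 s

82286


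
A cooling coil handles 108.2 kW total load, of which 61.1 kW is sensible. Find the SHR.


SHR = Q_sensible / Q_total
SHR = 61.1 / 108.2
SHR = 0.565

0.565


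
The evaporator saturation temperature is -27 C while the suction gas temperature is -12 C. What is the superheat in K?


Superheat = T_suction - T_evap
Superheat = -12 - (-27)
Superheat = 15 K

15


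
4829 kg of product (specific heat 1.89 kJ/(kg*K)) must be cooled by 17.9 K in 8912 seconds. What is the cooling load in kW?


Q = m * cp * dT / t
Q = 4829 * 1.89 * 17.9 / 8912
Q = 18.331 kW

18.331


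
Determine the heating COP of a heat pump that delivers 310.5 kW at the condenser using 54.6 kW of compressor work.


COP_hp = Q_cond / W
COP_hp = 310.5 / 54.6
COP_hp = 5.687

5.687


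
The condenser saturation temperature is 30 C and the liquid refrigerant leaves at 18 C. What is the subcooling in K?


Subcooling = T_cond - T_liquid
Subcooling = 30 - 18
Subcooling = 12 K

12


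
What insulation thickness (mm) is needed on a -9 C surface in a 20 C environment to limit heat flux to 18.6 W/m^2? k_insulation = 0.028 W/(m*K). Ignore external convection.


dT = 20 - (-9) = 29 K
thickness = k * dT / q_max * 1000
thickness = 0.028 * 29 / 18.6 * 1000
thickness = 43.7 mm

43.7


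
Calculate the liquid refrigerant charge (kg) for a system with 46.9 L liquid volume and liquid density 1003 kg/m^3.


Charge = V * rho / 1000
Charge = 46.9 * 1003 / 1000
Charge = 47.04 kg

47.04


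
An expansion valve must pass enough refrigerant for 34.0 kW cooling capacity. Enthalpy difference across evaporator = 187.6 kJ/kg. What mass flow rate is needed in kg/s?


m_dot = Q / dh
m_dot = 34.0 / 187.6
m_dot = 0.1812 kg/s

0.1812


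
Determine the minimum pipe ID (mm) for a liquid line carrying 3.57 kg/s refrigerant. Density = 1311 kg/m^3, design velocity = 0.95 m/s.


A = m_dot / (rho * v) = 3.57 / (1311 * 0.95) = 0.002866433819 m^2
d = sqrt(4*A/pi) * 1000
d = 60.4 mm

60.4


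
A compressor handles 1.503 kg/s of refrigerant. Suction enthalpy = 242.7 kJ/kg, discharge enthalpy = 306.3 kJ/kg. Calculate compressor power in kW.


dh = 306.3 - 242.7 = 63.6 kJ/kg
W = m_dot * dh = 1.503 * 63.6 = 95.59 kW

95.59


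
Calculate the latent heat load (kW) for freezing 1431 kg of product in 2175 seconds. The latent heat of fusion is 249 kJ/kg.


Q_lat = m * h_fg / t
Q_lat = 1431 * 249 / 2175
Q_lat = 163.82 kW

163.82


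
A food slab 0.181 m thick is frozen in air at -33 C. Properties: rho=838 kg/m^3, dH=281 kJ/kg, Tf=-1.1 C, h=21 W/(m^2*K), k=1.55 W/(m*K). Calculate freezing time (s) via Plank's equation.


dT = -1.1 - (-33) = 31.9 K
term1 = a/(2h) = 0.181/(2*21) = 0.00430952381
term2 = a^2/(8k) = 0.181^2/(8*1.55) = 0.002642016129
t = rho*dH*1000/dT * (term1 + term2)
t = 838*281*1000/31.9 * (0.00430952381 + 0.002642016129)
t = 51315 s

51315


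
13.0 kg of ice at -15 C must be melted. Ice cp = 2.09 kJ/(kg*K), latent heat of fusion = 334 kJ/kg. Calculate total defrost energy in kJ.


Sensible heat = cp * dT = 2.09 * 15 = 31.35 kJ/kg
Total per kg = 31.35 + 334 = 365.35 kJ/kg
Q = m * total = 13.0 * 365.35
Q = 4749.6 kJ

4749.6


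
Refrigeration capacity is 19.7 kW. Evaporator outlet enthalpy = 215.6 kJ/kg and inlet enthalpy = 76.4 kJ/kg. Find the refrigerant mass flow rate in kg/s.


dh = 215.6 - 76.4 = 139.2 kJ/kg
m_dot = Q / dh = 19.7 / 139.2 = 0.1415 kg/s

0.1415


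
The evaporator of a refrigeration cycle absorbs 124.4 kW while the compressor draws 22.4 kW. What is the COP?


COP = Q_evap / W
COP = 124.4 / 22.4
COP = 5.554

5.554


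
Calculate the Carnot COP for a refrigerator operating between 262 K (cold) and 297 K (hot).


dT = 297 - 262 = 35 K
COP_carnot = T_cold / dT = 262 / 35
COP_carnot = 7.486

7.486


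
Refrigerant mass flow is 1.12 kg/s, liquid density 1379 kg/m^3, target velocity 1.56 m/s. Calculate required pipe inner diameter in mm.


A = m_dot / (rho * v) = 1.12 / (1379 * 1.56) = 0.0005206299623 m^2
d = sqrt(4*A/pi) * 1000
d = 25.7 mm

25.7


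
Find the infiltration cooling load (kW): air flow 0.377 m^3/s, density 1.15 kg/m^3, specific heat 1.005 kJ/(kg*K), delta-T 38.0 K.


Q = V_dot * rho * cp * dT
Q = 0.377 * 1.15 * 1.005 * 38.0
Q = 16.557 kW

16.557


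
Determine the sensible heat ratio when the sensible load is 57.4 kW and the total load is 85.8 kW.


SHR = Q_sensible / Q_total
SHR = 57.4 / 85.8
SHR = 0.669

0.669


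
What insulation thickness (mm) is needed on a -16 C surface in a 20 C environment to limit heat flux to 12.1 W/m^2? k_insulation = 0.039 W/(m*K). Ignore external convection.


dT = 20 - (-16) = 36 K
thickness = k * dT / q_max * 1000
thickness = 0.039 * 36 / 12.1 * 1000
thickness = 116.0 mm

116.0


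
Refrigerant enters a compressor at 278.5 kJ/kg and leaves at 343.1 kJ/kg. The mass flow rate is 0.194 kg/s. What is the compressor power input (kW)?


dh = 343.1 - 278.5 = 64.6 kJ/kg
W = m_dot * dh = 0.194 * 64.6 = 12.53 kW

12.53
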